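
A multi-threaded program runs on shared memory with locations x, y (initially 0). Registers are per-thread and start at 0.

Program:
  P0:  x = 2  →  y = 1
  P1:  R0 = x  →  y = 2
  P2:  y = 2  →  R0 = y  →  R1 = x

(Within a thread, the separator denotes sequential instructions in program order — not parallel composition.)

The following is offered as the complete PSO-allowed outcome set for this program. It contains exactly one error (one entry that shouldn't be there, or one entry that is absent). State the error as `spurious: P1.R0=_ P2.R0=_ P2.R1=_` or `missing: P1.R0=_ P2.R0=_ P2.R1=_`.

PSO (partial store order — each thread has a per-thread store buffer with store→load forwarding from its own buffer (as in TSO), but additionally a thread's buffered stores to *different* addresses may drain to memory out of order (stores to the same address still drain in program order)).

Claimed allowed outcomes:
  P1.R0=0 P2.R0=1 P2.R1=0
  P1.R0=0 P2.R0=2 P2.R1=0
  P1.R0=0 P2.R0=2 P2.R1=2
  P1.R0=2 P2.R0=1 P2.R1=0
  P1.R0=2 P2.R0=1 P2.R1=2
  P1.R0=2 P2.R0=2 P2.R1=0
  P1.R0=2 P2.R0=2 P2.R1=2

missing: P1.R0=0 P2.R0=1 P2.R1=2

outcome vector order: (P1.R0,P2.R0,P2.R1)
[PSO] allowed = {<0 1 0>, <0 1 2>, <0 2 0>, <0 2 2>, <2 1 0>, <2 1 2>, <2 2 0>, <2 2 2>}
PSO∖claimed = {<0 1 2>}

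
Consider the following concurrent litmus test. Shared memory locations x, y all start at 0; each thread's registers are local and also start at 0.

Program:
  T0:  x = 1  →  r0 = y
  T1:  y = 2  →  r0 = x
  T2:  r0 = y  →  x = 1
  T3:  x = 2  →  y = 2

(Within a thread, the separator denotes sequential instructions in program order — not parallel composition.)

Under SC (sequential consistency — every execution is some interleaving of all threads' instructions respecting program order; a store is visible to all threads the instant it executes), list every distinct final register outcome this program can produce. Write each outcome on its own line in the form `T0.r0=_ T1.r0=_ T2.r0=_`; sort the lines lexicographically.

T0.r0=0 T1.r0=1 T2.r0=0
T0.r0=0 T1.r0=1 T2.r0=2
T0.r0=0 T1.r0=2 T2.r0=0
T0.r0=0 T1.r0=2 T2.r0=2
T0.r0=2 T1.r0=0 T2.r0=0
T0.r0=2 T1.r0=0 T2.r0=2
T0.r0=2 T1.r0=1 T2.r0=0
T0.r0=2 T1.r0=1 T2.r0=2
T0.r0=2 T1.r0=2 T2.r0=0
T0.r0=2 T1.r0=2 T2.r0=2

outcome vector order: (T0.r0,T1.r0,T2.r0)
|SC outcomes| = 10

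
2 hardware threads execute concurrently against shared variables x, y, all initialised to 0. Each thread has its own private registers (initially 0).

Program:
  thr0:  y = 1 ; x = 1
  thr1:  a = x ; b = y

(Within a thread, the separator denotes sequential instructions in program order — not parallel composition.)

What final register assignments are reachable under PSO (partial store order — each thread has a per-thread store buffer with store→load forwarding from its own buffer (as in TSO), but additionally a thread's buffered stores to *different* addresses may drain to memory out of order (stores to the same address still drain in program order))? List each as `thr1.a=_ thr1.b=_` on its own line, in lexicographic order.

outcome vector order: (thr1.a,thr1.b)
|PSO outcomes| = 4

thr1.a=0 thr1.b=0
thr1.a=0 thr1.b=1
thr1.a=1 thr1.b=0
thr1.a=1 thr1.b=1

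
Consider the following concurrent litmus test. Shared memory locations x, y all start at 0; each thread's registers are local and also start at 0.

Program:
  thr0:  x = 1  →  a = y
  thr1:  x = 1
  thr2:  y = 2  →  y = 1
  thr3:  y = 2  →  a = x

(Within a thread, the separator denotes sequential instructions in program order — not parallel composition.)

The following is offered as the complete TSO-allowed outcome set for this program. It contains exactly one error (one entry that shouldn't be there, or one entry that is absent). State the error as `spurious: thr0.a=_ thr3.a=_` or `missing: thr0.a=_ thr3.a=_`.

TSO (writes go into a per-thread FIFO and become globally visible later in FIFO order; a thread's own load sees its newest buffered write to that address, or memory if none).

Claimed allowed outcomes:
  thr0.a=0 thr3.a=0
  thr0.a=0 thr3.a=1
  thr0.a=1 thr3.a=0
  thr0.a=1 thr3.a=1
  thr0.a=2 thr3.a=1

outcome vector order: (thr0.a,thr3.a)
[TSO] allowed = {00 01 10 11 20 21}
TSO∖claimed = {20}

missing: thr0.a=2 thr3.a=0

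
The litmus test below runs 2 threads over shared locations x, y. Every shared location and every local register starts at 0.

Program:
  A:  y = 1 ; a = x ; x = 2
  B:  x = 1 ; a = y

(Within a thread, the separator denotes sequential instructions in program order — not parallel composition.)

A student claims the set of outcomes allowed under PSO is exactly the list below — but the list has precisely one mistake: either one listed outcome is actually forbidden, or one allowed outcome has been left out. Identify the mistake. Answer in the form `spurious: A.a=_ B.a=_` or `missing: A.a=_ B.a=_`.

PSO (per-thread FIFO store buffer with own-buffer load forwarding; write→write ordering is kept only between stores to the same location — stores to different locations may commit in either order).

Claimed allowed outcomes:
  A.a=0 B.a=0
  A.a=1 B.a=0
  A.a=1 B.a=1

missing: A.a=0 B.a=1

outcome vector order: (A.a,B.a)
under PSO → 00; 01; 10; 11
PSO∖claimed = {01}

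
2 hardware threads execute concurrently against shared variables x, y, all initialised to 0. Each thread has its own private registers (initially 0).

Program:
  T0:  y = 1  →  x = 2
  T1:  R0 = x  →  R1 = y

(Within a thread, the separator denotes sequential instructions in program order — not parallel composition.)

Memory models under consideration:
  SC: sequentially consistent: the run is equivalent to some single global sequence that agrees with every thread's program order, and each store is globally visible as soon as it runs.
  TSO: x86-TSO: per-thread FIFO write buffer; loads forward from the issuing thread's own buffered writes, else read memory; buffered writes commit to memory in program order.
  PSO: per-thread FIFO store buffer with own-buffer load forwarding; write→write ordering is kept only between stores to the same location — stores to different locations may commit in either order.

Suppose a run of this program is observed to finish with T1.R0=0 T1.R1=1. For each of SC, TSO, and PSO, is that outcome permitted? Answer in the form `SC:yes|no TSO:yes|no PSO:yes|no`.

SC:yes TSO:yes PSO:yes

outcome vector order: (T1.R0,T1.R1)
[SC] allowed = {<0 0>; <0 1>; <2 1>}
[TSO] allowed = {<0 0>; <0 1>; <2 1>}
[PSO] allowed = {<0 0>; <0 1>; <2 0>; <2 1>}
target <0 1> ∈ {SC,TSO,PSO}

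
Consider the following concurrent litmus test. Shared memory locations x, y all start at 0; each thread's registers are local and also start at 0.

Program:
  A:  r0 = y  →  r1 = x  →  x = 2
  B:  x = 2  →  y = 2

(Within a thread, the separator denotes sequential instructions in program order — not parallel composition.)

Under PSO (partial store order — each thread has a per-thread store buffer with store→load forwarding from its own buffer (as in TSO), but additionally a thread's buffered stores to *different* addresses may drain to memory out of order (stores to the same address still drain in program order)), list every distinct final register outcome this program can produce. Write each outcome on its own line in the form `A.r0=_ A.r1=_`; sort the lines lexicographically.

outcome vector order: (A.r0,A.r1)
|PSO outcomes| = 4

A.r0=0 A.r1=0
A.r0=0 A.r1=2
A.r0=2 A.r1=0
A.r0=2 A.r1=2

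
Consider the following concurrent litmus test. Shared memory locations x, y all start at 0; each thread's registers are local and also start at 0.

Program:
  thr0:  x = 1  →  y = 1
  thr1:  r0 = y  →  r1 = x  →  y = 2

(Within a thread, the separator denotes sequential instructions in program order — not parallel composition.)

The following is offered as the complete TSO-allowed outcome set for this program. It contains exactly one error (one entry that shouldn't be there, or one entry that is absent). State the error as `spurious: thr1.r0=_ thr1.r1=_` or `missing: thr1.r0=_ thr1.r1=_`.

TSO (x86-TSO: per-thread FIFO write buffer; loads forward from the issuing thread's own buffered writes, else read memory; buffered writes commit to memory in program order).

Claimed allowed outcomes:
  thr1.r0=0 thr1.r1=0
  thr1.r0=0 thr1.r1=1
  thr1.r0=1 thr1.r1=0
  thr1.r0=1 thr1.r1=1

outcome vector order: (thr1.r0,thr1.r1)
[TSO] allowed = {00 01 11}
claimed∖TSO = {10}

spurious: thr1.r0=1 thr1.r1=0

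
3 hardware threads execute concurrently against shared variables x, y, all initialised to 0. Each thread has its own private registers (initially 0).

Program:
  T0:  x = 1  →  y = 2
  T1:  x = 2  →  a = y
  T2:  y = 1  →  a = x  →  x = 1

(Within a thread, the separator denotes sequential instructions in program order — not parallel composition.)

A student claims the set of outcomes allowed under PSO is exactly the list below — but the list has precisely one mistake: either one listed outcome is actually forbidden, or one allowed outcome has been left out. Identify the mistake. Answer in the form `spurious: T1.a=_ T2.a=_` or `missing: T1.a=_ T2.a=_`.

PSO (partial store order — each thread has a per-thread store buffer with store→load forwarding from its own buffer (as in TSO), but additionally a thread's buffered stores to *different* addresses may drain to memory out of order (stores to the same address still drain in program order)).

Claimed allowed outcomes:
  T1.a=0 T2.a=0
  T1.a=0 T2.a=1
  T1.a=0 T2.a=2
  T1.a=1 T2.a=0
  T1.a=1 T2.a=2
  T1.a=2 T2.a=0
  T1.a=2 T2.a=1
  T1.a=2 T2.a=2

outcome vector order: (T1.a,T2.a)
PSO: 9 outcomes — {(0,0); (0,1); (0,2); (1,0); (1,1); (1,2); (2,0); (2,1); (2,2)}
PSO∖claimed = {(1,1)}

missing: T1.a=1 T2.a=1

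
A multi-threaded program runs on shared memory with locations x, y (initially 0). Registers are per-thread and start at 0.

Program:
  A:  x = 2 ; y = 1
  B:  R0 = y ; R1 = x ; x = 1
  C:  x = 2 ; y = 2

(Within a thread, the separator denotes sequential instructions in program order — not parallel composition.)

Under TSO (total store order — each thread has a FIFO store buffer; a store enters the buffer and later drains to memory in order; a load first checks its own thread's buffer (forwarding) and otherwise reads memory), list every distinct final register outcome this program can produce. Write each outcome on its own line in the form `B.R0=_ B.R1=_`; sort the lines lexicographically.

outcome vector order: (B.R0,B.R1)
|TSO outcomes| = 4

B.R0=0 B.R1=0
B.R0=0 B.R1=2
B.R0=1 B.R1=2
B.R0=2 B.R1=2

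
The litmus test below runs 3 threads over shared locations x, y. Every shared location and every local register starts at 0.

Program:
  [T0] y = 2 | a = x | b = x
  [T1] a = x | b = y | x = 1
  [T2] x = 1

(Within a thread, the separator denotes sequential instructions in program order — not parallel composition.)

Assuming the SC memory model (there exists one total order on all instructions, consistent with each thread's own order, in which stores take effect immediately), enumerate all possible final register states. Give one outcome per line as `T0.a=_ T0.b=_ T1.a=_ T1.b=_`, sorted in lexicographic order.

outcome vector order: (T0.a,T0.b,T1.a,T1.b)
|SC outcomes| = 10

T0.a=0 T0.b=0 T1.a=0 T1.b=0
T0.a=0 T0.b=0 T1.a=0 T1.b=2
T0.a=0 T0.b=0 T1.a=1 T1.b=2
T0.a=0 T0.b=1 T1.a=0 T1.b=0
T0.a=0 T0.b=1 T1.a=0 T1.b=2
T0.a=0 T0.b=1 T1.a=1 T1.b=2
T0.a=1 T0.b=1 T1.a=0 T1.b=0
T0.a=1 T0.b=1 T1.a=0 T1.b=2
T0.a=1 T0.b=1 T1.a=1 T1.b=0
T0.a=1 T0.b=1 T1.a=1 T1.b=2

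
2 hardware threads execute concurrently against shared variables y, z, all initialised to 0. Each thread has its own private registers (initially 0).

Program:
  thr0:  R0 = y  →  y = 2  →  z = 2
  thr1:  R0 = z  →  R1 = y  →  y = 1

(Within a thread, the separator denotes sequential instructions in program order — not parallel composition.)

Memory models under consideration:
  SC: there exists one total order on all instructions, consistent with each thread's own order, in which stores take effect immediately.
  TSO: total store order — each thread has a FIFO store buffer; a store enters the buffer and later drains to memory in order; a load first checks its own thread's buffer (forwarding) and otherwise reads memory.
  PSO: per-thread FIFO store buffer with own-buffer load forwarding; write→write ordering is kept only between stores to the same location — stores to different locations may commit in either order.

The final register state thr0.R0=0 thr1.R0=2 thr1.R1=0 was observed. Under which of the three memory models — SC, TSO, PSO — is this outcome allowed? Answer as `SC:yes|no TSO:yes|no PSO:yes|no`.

SC:no TSO:no PSO:yes

outcome vector order: (thr0.R0,thr1.R0,thr1.R1)
SC (4): 0/0/0; 0/0/2; 0/2/2; 1/0/0
TSO (4): 0/0/0; 0/0/2; 0/2/2; 1/0/0
PSO (5): 0/0/0; 0/0/2; 0/2/0; 0/2/2; 1/0/0
target 0/2/0 ∈ {PSO}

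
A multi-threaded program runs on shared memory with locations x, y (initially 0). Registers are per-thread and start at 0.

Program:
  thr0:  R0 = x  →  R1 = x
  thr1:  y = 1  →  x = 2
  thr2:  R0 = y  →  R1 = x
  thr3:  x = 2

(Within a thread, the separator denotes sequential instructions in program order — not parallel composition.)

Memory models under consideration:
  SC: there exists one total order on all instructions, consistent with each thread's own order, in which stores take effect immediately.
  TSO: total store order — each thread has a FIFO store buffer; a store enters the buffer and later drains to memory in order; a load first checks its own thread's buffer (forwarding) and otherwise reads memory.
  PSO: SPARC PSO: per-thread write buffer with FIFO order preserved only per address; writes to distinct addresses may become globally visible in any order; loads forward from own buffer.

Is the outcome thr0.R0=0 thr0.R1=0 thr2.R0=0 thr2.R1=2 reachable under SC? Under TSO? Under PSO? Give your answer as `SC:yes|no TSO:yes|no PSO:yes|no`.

SC:yes TSO:yes PSO:yes

outcome vector order: (thr0.R0,thr0.R1,thr2.R0,thr2.R1)
[SC] allowed = {0000 0002 0010 0012 0200 0202 0210 0212 2200 2202 2210 2212}
[TSO] allowed = {0000 0002 0010 0012 0200 0202 0210 0212 2200 2202 2210 2212}
[PSO] allowed = {0000 0002 0010 0012 0200 0202 0210 0212 2200 2202 2210 2212}
target 0002 ∈ {SC,TSO,PSO}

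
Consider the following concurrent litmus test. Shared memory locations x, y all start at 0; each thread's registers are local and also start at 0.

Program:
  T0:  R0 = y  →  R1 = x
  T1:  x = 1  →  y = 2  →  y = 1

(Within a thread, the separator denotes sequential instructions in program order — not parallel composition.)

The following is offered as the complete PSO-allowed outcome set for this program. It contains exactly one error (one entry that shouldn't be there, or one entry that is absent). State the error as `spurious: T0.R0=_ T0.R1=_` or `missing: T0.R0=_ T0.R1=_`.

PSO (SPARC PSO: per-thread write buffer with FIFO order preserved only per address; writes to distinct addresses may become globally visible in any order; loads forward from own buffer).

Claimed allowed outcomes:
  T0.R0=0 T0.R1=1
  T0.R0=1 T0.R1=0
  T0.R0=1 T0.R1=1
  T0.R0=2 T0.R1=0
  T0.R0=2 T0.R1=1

missing: T0.R0=0 T0.R1=0

outcome vector order: (T0.R0,T0.R1)
under PSO → 00, 01, 10, 11, 20, 21
PSO∖claimed = {00}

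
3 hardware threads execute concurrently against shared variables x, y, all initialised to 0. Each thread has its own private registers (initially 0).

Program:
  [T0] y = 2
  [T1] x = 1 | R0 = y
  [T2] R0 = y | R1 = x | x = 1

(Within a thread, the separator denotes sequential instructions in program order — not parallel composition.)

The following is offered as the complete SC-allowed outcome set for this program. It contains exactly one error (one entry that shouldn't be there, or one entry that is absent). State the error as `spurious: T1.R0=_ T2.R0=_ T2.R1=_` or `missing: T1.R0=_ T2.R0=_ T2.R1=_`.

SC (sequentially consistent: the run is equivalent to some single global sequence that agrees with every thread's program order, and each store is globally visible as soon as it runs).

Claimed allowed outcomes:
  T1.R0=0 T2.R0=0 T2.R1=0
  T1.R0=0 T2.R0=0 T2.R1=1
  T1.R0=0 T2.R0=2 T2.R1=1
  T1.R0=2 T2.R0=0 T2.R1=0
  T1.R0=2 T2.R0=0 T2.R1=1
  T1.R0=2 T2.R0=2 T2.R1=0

missing: T1.R0=2 T2.R0=2 T2.R1=1

outcome vector order: (T1.R0,T2.R0,T2.R1)
[SC] allowed = {0/0/0, 0/0/1, 0/2/1, 2/0/0, 2/0/1, 2/2/0, 2/2/1}
SC∖claimed = {2/2/1}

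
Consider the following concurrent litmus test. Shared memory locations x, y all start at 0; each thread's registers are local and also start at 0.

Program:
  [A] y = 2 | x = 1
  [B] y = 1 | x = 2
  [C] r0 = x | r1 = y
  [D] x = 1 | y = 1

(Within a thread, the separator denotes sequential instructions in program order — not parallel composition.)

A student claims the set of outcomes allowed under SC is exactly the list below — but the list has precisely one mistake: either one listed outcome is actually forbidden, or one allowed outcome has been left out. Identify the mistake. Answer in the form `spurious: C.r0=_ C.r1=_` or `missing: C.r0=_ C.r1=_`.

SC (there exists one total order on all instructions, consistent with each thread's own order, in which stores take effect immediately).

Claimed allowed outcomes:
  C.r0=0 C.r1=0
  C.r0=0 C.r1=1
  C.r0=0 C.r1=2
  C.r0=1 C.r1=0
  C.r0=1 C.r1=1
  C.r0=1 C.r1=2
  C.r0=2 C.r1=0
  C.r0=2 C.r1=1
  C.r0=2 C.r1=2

outcome vector order: (C.r0,C.r1)
SC (8): <0 0>; <0 1>; <0 2>; <1 0>; <1 1>; <1 2>; <2 1>; <2 2>
claimed∖SC = {<2 0>}

spurious: C.r0=2 C.r1=0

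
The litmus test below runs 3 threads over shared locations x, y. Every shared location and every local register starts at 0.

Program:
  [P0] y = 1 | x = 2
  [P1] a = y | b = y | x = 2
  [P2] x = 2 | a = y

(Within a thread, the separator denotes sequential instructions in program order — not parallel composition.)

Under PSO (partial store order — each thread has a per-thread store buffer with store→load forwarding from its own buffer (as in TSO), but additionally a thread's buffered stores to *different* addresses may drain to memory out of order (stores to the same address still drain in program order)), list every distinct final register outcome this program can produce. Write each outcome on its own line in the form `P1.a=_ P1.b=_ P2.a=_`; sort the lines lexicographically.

outcome vector order: (P1.a,P1.b,P2.a)
|PSO outcomes| = 6

P1.a=0 P1.b=0 P2.a=0
P1.a=0 P1.b=0 P2.a=1
P1.a=0 P1.b=1 P2.a=0
P1.a=0 P1.b=1 P2.a=1
P1.a=1 P1.b=1 P2.a=0
P1.a=1 P1.b=1 P2.a=1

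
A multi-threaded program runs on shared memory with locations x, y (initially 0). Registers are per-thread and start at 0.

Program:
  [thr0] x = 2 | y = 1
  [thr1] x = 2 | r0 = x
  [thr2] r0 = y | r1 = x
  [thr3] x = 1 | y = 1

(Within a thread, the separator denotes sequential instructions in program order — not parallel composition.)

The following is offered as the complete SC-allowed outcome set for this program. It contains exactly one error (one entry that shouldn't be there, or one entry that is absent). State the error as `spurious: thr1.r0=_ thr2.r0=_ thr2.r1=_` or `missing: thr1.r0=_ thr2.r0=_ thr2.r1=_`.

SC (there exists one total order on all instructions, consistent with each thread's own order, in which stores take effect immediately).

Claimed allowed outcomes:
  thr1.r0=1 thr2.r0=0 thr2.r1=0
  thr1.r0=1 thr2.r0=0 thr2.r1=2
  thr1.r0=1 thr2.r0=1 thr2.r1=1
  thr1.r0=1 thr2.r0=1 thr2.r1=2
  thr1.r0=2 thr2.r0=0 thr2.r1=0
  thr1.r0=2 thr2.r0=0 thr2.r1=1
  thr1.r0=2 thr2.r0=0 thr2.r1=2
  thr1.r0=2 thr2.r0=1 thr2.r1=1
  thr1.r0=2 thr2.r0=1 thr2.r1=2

missing: thr1.r0=1 thr2.r0=0 thr2.r1=1

outcome vector order: (thr1.r0,thr2.r0,thr2.r1)
under SC → <1 0 0> <1 0 1> <1 0 2> <1 1 1> <1 1 2> <2 0 0> <2 0 1> <2 0 2> <2 1 1> <2 1 2>
SC∖claimed = {<1 0 1>}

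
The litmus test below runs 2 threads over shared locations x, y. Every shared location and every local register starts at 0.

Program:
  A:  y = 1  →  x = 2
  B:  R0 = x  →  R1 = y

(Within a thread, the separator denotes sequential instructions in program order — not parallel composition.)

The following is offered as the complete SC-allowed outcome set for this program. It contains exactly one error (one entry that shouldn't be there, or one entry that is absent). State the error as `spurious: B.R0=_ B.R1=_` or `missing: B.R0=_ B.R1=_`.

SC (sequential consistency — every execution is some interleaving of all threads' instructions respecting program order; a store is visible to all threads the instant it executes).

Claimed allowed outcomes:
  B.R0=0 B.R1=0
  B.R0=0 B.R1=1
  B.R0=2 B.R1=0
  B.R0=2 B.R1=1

outcome vector order: (B.R0,B.R1)
SC (3): 0/0 0/1 2/1
claimed∖SC = {2/0}

spurious: B.R0=2 B.R1=0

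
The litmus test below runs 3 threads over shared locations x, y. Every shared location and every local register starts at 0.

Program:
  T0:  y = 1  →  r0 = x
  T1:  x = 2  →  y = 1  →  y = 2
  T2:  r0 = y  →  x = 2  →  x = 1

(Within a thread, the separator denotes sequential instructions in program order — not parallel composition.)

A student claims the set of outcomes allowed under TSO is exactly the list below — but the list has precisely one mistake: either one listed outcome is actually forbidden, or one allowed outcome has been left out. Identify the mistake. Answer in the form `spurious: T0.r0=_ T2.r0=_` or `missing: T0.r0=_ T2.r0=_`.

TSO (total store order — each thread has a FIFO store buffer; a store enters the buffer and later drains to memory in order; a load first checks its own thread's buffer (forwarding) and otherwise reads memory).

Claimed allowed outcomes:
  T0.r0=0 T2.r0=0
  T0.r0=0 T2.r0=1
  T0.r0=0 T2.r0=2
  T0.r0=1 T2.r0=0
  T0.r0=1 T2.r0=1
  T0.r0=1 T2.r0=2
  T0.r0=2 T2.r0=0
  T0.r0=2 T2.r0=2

outcome vector order: (T0.r0,T2.r0)
TSO: 9 outcomes — {(0,0); (0,1); (0,2); (1,0); (1,1); (1,2); (2,0); (2,1); (2,2)}
TSO∖claimed = {(2,1)}

missing: T0.r0=2 T2.r0=1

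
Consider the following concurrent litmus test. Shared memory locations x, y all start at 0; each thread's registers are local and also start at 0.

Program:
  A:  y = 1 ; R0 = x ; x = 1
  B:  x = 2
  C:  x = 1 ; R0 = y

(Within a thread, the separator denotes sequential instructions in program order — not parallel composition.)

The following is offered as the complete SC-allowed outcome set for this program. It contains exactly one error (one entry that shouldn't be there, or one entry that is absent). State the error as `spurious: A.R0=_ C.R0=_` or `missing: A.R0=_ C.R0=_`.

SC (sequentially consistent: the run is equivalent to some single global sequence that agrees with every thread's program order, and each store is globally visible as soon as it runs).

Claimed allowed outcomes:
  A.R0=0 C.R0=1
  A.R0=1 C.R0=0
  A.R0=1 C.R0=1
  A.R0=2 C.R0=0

missing: A.R0=2 C.R0=1

outcome vector order: (A.R0,C.R0)
under SC → (0,1); (1,0); (1,1); (2,0); (2,1)
SC∖claimed = {(2,1)}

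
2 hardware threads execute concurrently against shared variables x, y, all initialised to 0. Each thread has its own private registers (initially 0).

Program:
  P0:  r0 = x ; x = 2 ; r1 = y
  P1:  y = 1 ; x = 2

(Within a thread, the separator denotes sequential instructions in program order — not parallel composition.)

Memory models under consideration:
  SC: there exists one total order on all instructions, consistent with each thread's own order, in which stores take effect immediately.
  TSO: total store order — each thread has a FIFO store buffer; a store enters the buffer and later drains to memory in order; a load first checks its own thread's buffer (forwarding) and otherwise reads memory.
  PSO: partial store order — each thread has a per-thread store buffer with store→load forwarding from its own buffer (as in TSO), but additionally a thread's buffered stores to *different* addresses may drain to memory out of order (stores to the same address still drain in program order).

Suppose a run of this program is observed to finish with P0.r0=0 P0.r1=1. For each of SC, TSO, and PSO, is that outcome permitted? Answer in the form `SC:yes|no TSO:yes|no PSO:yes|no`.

SC:yes TSO:yes PSO:yes

outcome vector order: (P0.r0,P0.r1)
SC: 3 outcomes — {(0,0), (0,1), (2,1)}
TSO: 3 outcomes — {(0,0), (0,1), (2,1)}
PSO: 4 outcomes — {(0,0), (0,1), (2,0), (2,1)}
target (0,1) ∈ {SC,TSO,PSO}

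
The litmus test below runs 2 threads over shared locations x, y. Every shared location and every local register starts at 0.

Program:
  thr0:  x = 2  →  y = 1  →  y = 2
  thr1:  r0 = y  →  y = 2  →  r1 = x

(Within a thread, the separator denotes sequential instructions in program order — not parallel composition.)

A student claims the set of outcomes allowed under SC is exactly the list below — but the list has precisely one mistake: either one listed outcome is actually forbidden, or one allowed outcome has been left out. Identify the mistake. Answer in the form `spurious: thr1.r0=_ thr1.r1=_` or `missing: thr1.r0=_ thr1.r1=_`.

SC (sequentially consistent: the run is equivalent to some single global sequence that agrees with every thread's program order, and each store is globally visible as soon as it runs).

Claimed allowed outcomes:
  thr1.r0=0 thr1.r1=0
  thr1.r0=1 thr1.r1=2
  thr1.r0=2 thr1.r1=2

outcome vector order: (thr1.r0,thr1.r1)
[SC] allowed = {(0,0) (0,2) (1,2) (2,2)}
SC∖claimed = {(0,2)}

missing: thr1.r0=0 thr1.r1=2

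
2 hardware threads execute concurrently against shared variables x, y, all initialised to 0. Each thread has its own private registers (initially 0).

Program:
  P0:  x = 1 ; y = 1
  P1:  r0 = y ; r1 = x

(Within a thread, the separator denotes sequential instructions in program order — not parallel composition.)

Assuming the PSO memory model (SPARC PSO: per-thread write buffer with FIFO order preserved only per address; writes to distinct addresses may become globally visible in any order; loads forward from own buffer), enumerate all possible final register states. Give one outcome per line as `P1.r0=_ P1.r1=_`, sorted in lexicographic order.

outcome vector order: (P1.r0,P1.r1)
|PSO outcomes| = 4

P1.r0=0 P1.r1=0
P1.r0=0 P1.r1=1
P1.r0=1 P1.r1=0
P1.r0=1 P1.r1=1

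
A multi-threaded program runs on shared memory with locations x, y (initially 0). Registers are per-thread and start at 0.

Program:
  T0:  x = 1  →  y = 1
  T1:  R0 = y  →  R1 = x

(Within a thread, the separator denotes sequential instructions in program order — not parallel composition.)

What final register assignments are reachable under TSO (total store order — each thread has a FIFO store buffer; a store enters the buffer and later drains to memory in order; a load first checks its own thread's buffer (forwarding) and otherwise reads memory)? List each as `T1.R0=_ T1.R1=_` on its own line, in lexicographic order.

outcome vector order: (T1.R0,T1.R1)
|TSO outcomes| = 3

T1.R0=0 T1.R1=0
T1.R0=0 T1.R1=1
T1.R0=1 T1.R1=1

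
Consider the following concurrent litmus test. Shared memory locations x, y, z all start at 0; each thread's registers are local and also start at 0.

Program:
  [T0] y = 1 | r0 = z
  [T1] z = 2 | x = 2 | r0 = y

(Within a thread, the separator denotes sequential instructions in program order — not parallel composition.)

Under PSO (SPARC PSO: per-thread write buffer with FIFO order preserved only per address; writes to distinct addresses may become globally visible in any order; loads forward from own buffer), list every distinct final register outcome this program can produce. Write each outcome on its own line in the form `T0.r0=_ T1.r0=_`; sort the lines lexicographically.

T0.r0=0 T1.r0=0
T0.r0=0 T1.r0=1
T0.r0=2 T1.r0=0
T0.r0=2 T1.r0=1

outcome vector order: (T0.r0,T1.r0)
|PSO outcomes| = 4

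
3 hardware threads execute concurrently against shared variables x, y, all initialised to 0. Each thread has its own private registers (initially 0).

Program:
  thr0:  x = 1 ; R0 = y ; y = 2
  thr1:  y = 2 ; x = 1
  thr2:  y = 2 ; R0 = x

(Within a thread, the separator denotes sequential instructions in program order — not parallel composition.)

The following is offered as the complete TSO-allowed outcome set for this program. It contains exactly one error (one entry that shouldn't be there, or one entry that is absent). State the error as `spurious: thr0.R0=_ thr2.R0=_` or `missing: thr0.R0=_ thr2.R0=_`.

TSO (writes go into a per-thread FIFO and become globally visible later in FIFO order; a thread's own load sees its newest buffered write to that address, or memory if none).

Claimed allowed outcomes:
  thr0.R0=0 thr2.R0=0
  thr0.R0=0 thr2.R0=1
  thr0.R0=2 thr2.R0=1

outcome vector order: (thr0.R0,thr2.R0)
TSO: 4 outcomes — {<0 0>; <0 1>; <2 0>; <2 1>}
TSO∖claimed = {<2 0>}

missing: thr0.R0=2 thr2.R0=0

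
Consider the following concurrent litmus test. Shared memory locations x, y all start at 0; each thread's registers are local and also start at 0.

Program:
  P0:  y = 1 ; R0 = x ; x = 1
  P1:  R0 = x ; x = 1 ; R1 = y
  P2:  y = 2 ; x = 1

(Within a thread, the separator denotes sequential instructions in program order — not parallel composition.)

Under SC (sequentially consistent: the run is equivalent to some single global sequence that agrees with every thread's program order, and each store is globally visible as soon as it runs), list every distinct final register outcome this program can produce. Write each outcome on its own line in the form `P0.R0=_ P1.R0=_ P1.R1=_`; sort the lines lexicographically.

P0.R0=0 P1.R0=0 P1.R1=1
P0.R0=0 P1.R0=0 P1.R1=2
P0.R0=0 P1.R0=1 P1.R1=1
P0.R0=0 P1.R0=1 P1.R1=2
P0.R0=1 P1.R0=0 P1.R1=0
P0.R0=1 P1.R0=0 P1.R1=1
P0.R0=1 P1.R0=0 P1.R1=2
P0.R0=1 P1.R0=1 P1.R1=1
P0.R0=1 P1.R0=1 P1.R1=2

outcome vector order: (P0.R0,P1.R0,P1.R1)
|SC outcomes| = 9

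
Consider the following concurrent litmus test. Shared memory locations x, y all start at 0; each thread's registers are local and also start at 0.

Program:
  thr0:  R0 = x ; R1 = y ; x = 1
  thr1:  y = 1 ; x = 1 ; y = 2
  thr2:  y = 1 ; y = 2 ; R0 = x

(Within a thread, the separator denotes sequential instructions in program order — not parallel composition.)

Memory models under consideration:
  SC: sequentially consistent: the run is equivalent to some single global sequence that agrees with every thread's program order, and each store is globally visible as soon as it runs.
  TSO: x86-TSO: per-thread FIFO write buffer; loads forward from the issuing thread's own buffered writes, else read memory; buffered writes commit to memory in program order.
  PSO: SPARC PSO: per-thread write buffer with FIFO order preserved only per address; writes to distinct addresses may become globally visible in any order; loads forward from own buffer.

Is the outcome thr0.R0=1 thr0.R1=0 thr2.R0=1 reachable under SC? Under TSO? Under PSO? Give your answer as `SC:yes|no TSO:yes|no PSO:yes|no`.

SC:no TSO:no PSO:yes

outcome vector order: (thr0.R0,thr0.R1,thr2.R0)
SC: 10 outcomes — {0/0/0; 0/0/1; 0/1/0; 0/1/1; 0/2/0; 0/2/1; 1/1/0; 1/1/1; 1/2/0; 1/2/1}
TSO: 10 outcomes — {0/0/0; 0/0/1; 0/1/0; 0/1/1; 0/2/0; 0/2/1; 1/1/0; 1/1/1; 1/2/0; 1/2/1}
PSO: 12 outcomes — {0/0/0; 0/0/1; 0/1/0; 0/1/1; 0/2/0; 0/2/1; 1/0/0; 1/0/1; 1/1/0; 1/1/1; 1/2/0; 1/2/1}
target 1/0/1 ∈ {PSO}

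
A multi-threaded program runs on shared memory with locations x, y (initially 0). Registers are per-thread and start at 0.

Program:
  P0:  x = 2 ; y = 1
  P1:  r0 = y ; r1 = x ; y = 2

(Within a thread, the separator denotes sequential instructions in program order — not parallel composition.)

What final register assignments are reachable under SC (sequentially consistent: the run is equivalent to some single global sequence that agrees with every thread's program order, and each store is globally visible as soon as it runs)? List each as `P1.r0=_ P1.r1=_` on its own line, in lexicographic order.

outcome vector order: (P1.r0,P1.r1)
|SC outcomes| = 3

P1.r0=0 P1.r1=0
P1.r0=0 P1.r1=2
P1.r0=1 P1.r1=2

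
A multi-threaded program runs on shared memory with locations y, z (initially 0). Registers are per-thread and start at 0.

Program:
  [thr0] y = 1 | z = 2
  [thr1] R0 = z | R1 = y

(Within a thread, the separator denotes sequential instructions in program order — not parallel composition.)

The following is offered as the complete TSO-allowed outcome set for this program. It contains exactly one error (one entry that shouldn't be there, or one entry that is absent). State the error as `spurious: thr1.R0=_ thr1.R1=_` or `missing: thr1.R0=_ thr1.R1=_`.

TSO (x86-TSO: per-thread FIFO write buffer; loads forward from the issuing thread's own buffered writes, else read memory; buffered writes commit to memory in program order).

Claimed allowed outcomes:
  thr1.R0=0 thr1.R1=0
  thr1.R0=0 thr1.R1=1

missing: thr1.R0=2 thr1.R1=1

outcome vector order: (thr1.R0,thr1.R1)
[TSO] allowed = {(0,0), (0,1), (2,1)}
TSO∖claimed = {(2,1)}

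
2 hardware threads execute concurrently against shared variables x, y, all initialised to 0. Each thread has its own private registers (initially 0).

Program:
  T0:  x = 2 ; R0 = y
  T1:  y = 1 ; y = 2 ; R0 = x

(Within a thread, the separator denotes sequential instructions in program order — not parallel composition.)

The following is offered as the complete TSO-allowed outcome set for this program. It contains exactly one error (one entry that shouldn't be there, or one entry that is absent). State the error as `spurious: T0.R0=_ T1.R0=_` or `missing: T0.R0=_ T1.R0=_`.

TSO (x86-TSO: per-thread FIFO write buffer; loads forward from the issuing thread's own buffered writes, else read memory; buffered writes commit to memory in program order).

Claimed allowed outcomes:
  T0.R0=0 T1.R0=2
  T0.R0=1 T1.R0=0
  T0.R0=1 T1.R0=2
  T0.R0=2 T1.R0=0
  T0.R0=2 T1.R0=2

missing: T0.R0=0 T1.R0=0

outcome vector order: (T0.R0,T1.R0)
[TSO] allowed = {(0,0) (0,2) (1,0) (1,2) (2,0) (2,2)}
TSO∖claimed = {(0,0)}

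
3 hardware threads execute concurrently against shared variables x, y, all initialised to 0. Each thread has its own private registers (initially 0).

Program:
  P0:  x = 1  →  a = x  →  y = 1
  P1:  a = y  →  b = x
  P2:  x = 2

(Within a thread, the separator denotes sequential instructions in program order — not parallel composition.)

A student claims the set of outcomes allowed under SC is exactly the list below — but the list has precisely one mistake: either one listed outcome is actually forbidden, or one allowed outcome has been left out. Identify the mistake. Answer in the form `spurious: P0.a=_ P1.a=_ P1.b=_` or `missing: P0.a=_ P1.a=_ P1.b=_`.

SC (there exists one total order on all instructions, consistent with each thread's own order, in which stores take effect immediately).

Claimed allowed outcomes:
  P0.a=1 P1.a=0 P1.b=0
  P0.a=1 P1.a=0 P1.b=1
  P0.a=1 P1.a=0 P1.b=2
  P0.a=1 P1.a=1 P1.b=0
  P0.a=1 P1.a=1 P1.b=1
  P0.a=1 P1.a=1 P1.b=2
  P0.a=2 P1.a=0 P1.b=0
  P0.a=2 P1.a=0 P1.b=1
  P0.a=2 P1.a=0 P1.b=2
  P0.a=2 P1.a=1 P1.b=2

outcome vector order: (P0.a,P1.a,P1.b)
SC: 9 outcomes — {100, 101, 102, 111, 112, 200, 201, 202, 212}
claimed∖SC = {110}

spurious: P0.a=1 P1.a=1 P1.b=0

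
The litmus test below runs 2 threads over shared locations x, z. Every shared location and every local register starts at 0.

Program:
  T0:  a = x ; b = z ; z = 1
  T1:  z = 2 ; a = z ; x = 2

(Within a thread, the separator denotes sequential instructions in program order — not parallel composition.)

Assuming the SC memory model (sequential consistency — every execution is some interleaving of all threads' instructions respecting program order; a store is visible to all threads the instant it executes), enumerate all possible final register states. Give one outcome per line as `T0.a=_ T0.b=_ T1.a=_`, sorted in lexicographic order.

outcome vector order: (T0.a,T0.b,T1.a)
|SC outcomes| = 5

T0.a=0 T0.b=0 T1.a=1
T0.a=0 T0.b=0 T1.a=2
T0.a=0 T0.b=2 T1.a=1
T0.a=0 T0.b=2 T1.a=2
T0.a=2 T0.b=2 T1.a=2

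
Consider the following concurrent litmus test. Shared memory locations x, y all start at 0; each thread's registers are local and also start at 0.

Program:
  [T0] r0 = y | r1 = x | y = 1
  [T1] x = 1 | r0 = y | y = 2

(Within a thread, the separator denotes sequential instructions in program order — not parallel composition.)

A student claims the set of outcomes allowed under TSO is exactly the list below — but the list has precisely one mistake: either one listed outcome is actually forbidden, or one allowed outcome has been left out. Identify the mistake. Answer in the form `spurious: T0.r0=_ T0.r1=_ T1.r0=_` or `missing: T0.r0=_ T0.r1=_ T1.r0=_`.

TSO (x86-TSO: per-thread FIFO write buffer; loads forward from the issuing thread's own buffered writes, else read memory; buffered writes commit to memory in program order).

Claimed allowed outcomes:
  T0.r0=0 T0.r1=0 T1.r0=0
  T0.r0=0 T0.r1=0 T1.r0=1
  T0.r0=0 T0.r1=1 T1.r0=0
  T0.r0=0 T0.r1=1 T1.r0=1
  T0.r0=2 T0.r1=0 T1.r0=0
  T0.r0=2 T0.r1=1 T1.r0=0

spurious: T0.r0=2 T0.r1=0 T1.r0=0

outcome vector order: (T0.r0,T0.r1,T1.r0)
TSO: 5 outcomes — {<0 0 0> <0 0 1> <0 1 0> <0 1 1> <2 1 0>}
claimed∖TSO = {<2 0 0>}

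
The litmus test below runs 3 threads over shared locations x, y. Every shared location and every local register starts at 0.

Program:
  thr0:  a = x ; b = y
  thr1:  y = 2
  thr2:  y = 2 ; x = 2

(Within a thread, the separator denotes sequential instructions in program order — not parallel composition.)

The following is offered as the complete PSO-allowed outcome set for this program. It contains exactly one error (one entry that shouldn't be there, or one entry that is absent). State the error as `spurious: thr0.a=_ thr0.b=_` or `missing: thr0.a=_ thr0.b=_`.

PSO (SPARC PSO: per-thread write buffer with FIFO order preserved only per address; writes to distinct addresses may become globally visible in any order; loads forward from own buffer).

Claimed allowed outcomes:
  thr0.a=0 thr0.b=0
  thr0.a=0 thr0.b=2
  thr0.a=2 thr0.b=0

outcome vector order: (thr0.a,thr0.b)
[PSO] allowed = {<0 0> <0 2> <2 0> <2 2>}
PSO∖claimed = {<2 2>}

missing: thr0.a=2 thr0.b=2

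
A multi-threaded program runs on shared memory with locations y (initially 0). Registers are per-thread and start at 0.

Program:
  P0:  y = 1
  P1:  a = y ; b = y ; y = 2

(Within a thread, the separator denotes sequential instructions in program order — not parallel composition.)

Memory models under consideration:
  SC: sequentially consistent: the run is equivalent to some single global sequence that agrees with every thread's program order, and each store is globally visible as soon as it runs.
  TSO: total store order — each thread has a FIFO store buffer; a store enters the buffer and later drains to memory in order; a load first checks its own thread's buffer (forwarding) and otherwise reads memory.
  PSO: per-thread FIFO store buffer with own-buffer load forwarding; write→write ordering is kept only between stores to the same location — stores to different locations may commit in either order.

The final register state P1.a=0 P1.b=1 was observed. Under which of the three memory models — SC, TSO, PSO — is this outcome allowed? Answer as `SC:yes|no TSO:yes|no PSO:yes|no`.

SC:yes TSO:yes PSO:yes

outcome vector order: (P1.a,P1.b)
[SC] allowed = {0/0, 0/1, 1/1}
[TSO] allowed = {0/0, 0/1, 1/1}
[PSO] allowed = {0/0, 0/1, 1/1}
target 0/1 ∈ {SC,TSO,PSO}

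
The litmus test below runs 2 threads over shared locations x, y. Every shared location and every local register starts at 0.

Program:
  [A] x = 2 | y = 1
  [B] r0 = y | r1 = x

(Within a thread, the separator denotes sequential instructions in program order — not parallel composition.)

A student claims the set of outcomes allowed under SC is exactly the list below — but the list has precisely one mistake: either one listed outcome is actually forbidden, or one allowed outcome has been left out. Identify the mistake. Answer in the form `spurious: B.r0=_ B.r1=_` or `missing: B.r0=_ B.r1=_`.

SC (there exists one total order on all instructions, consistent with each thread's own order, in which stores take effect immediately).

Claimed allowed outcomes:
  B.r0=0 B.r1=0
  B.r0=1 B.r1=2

outcome vector order: (B.r0,B.r1)
SC (3): 0/0 0/2 1/2
SC∖claimed = {0/2}

missing: B.r0=0 B.r1=2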